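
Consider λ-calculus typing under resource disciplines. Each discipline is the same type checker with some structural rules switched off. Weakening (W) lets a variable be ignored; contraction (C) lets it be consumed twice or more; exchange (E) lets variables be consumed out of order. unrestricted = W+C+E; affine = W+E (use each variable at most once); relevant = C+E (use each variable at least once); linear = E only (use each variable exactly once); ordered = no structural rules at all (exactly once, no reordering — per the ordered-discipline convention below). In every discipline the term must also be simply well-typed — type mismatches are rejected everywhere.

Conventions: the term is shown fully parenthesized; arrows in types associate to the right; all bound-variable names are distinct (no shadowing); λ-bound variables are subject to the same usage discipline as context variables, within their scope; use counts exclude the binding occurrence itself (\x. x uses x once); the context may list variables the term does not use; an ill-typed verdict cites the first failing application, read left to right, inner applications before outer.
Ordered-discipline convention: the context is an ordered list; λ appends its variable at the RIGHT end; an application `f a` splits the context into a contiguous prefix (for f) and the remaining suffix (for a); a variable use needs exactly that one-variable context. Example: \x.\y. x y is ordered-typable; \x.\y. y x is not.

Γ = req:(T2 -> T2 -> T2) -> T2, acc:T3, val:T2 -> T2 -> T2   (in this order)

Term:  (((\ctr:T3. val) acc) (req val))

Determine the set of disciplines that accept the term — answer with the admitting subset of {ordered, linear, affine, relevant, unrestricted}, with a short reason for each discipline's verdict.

admitted by: unrestricted
counts: req: 1, acc: 1, val: 2, ctr (bound): 0
uses in reading order: val, acc, req, val
typing: the term checks, with type T2 -> T2
ordered: ✗, val ×2 used more than once (contraction); unused: ctr — weakening required
linear: ✗, val ×2 used more than once (contraction); unused: ctr — weakening required
affine: ✗, val ×2 used more than once (contraction)
relevant: ✗, unused: ctr — weakening required
unrestricted: ✓, simply typable at T2 -> T2; W, C, E all held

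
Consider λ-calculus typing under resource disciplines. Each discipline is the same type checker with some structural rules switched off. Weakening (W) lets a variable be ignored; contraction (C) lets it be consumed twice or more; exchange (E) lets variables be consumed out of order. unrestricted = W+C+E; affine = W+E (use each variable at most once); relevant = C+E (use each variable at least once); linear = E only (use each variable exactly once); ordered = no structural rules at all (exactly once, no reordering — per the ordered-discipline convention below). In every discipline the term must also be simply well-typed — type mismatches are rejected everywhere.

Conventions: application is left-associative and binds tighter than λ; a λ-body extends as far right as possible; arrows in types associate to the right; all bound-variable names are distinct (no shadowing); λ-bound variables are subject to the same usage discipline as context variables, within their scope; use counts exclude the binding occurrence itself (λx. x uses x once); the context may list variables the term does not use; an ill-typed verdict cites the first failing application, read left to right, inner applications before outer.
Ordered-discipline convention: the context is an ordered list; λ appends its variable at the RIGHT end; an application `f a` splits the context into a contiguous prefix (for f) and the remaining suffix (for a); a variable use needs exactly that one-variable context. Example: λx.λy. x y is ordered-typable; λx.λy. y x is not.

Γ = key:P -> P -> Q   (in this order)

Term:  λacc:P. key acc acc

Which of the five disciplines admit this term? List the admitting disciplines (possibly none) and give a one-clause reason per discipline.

admitting disciplines: relevant, unrestricted
usage: key=1; acc (λ-bound)=2
order of uses: key, acc, acc
typing: ✓ — P -> Q
ordered: ✗ — acc ×2 used more than once (contraction)
linear: ✗ — acc ×2 used more than once (contraction)
affine: ✗ — acc ×2 used more than once (contraction)
relevant: ✓ — key, acc: all used, weakening unneeded
unrestricted: ✓ — well-typed at P -> Q; no restrictions here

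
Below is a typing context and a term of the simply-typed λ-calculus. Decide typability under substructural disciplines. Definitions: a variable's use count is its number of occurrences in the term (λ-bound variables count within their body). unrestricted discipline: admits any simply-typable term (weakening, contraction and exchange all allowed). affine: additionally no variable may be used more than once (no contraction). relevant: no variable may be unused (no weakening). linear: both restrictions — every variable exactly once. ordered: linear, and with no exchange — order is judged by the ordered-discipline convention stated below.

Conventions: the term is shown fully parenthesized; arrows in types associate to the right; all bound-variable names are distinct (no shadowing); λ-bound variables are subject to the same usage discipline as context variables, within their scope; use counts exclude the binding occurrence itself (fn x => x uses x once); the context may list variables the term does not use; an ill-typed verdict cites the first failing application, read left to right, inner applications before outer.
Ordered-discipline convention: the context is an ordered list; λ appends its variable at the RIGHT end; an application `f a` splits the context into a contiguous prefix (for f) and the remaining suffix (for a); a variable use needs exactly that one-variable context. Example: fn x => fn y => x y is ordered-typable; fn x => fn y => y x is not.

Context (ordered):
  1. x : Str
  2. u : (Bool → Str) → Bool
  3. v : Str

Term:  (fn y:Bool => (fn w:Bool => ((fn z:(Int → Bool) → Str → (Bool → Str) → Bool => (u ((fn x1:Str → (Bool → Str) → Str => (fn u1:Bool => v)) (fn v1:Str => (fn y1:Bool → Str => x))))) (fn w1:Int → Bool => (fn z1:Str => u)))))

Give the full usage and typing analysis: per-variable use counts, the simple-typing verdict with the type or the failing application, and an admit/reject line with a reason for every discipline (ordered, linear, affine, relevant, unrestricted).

usage: x=1, u=2, v=1, y [bound]=0, w [bound]=0, z [bound]=0, x1 [bound]=0, u1 [bound]=0, v1 [bound]=0, y1 [bound]=0, w1 [bound]=0, z1 [bound]=0
order of uses: u, v, x, u
typing: ✓ — Bool → Bool → Bool
ordered: ✗, uses contraction: u ×2; y, w, z, x1, u1, v1, y1, w1, z1 never used (weakening)
linear: ✗, uses contraction: u ×2; y, w, z, x1, u1, v1, y1, w1, z1 never used (weakening)
affine: ✗, uses contraction: u ×2
relevant: ✗, y, w, z, x1, u1, v1, y1, w1, z1 never used (weakening)
unrestricted: ✓, well-typed at Bool → Bool → Bool; no restrictions here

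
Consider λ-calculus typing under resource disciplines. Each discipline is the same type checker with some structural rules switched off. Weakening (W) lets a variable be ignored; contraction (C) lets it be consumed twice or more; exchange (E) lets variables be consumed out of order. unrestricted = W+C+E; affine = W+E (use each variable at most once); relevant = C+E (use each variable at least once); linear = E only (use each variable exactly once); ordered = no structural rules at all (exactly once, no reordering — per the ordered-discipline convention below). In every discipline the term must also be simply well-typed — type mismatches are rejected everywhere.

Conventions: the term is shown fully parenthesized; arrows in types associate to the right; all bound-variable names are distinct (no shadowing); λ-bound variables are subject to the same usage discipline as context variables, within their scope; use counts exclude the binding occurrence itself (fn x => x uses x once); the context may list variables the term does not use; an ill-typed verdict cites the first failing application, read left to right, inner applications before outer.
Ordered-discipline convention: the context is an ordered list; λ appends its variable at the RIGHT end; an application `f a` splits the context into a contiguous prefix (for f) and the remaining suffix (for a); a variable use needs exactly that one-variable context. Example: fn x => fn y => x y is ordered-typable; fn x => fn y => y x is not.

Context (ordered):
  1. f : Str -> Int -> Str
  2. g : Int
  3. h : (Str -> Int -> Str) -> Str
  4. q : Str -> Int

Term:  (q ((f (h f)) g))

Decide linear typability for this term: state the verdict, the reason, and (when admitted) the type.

no — f ×2 used more than once (contraction)
variable uses: f: 2×; g: 1×; h: 1×; q: 1×
left-to-right use order: q, f, h, f, g
typing: the term checks, with type Int
per-discipline verdicts: ordered ✗, linear ✗, affine ✗, relevant ✓, unrestricted ✓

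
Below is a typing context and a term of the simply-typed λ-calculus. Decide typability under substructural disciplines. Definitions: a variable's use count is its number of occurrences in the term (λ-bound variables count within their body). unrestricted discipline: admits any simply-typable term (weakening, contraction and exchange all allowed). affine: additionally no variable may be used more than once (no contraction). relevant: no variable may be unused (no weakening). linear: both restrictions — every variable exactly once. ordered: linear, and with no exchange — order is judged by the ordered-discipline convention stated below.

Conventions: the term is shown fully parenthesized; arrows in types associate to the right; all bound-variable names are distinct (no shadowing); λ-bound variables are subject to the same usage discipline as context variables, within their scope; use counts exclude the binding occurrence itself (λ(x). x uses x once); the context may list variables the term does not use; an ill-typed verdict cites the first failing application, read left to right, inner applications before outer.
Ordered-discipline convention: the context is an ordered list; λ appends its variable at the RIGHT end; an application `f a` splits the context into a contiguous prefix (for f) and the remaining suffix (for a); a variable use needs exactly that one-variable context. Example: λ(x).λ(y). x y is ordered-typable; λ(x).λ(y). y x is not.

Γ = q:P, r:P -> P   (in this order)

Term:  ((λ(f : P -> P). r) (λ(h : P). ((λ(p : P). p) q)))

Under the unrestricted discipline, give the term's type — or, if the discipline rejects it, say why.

term : P -> P
usage: q: 1; r: 1; f [bound]: 0; h [bound]: 0; p [bound]: 1
uses in reading order: r, p, q
typing: ✓ — P -> P
summary: ordered ✗; linear ✗; affine ✓; relevant ✗; unrestricted ✓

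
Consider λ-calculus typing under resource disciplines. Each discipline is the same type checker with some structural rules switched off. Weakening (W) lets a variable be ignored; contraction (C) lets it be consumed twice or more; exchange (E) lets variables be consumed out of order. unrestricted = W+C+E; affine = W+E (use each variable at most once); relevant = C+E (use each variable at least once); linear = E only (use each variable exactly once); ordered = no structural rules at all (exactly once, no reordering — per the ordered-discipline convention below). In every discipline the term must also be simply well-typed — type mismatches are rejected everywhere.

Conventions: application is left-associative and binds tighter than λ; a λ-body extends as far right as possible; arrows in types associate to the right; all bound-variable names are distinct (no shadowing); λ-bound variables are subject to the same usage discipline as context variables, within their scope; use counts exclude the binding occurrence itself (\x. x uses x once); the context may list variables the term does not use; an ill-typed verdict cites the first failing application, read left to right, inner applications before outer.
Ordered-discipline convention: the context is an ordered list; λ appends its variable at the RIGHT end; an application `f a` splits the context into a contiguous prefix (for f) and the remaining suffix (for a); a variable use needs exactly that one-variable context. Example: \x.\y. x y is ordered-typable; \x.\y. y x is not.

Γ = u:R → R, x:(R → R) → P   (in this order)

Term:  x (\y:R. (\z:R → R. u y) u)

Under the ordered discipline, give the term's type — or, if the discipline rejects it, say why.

not well-typed under ordered — needs contraction — u ×2; needs weakening: z unused
usage: u=2, x=1, y [bound]=1, z [bound]=0
use order (left to right): x, u, y, u
typing: well-typed at P
all disciplines: ordered ✗ · linear ✗ · affine ✗ · relevant ✗ · unrestricted ✓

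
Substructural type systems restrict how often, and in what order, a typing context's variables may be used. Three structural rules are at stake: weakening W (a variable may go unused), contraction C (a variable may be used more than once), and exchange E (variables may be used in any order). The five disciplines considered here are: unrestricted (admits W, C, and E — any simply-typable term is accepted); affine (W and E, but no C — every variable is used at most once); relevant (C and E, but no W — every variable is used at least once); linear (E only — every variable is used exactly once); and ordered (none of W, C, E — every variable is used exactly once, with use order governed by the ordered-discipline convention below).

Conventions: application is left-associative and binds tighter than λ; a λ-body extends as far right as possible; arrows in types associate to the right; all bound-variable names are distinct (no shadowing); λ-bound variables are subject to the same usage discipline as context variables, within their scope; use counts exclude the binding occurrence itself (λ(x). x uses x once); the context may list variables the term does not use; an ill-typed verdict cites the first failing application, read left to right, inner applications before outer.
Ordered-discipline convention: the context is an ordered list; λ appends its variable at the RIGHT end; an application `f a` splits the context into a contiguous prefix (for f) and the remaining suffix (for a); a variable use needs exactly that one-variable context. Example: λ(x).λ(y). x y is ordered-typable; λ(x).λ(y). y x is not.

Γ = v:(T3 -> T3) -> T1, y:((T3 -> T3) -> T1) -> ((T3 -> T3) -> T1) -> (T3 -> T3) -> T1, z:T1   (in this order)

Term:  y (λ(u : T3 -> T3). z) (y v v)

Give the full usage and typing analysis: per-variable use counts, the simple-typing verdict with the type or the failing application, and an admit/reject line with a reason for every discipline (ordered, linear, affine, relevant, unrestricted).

variable uses: v ×2, y ×2, z ×1, u (λ-bound) ×0
uses in reading order: y, z, y, v, v
typing: ✓ — (T3 -> T3) -> T1
ordered: ✗, v ×2, y ×2 used more than once (contraction); unused: u — weakening required
linear: ✗, v ×2, y ×2 used more than once (contraction); unused: u — weakening required
affine: ✗, v ×2, y ×2 used more than once (contraction)
relevant: ✗, unused: u — weakening required
unrestricted: ✓, simply typable at (T3 -> T3) -> T1; W, C, E all held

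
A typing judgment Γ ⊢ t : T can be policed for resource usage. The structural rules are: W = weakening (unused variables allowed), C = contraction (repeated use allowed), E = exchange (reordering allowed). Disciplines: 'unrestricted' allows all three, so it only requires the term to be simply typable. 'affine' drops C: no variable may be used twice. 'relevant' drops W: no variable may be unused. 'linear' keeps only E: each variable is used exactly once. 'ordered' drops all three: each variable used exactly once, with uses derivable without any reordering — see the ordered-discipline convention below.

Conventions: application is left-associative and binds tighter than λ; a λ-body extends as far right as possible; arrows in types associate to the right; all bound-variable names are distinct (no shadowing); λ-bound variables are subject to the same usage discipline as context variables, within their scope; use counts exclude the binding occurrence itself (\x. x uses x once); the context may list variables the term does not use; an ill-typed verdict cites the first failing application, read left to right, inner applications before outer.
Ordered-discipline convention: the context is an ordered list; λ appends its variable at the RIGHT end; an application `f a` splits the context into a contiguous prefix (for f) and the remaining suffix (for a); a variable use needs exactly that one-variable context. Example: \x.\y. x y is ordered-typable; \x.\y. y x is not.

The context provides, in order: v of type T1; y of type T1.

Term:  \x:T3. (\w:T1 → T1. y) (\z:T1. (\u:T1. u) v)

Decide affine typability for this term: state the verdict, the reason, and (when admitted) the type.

yes — at most one use each (v, y, x, w, z, u); term : T3 → T1
counts: v=1, y=1, x [bound]=0, w [bound]=0, z [bound]=0, u [bound]=1
uses in reading order: y, u, v
typing: ✓ — T3 → T1
all disciplines: ordered ✗ | linear ✗ | affine ✓ | relevant ✗ | unrestricted ✓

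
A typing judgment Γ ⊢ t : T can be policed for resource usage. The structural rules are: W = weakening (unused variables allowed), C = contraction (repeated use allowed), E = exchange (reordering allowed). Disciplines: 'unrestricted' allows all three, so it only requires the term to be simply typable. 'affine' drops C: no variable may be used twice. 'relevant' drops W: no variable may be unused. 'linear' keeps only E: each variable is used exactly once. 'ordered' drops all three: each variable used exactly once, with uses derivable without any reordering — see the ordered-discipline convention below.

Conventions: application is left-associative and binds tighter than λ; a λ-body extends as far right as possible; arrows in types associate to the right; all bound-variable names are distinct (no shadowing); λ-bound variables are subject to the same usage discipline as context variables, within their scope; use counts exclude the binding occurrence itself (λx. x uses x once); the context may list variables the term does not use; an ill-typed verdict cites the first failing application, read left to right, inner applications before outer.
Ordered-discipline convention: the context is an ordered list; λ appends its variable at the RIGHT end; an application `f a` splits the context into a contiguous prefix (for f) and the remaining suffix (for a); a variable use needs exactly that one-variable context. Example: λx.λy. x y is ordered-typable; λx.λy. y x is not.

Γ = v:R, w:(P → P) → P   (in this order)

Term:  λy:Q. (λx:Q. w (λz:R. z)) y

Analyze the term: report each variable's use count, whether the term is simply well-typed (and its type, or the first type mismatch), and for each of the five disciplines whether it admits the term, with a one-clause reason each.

usage: v: 0, w: 1, y [bound]: 1, x [bound]: 0, z [bound]: 1
uses in reading order: w, z, y
typing: ill-typed: an application expects P → P but receives R → R
ordered ✗ (not simply typable)
linear ✗ (fails simple typing)
affine ✗ (a type mismatch blocks all five)
relevant ✗ (the type mismatch rejects it)
unrestricted ✗ (not simply typable)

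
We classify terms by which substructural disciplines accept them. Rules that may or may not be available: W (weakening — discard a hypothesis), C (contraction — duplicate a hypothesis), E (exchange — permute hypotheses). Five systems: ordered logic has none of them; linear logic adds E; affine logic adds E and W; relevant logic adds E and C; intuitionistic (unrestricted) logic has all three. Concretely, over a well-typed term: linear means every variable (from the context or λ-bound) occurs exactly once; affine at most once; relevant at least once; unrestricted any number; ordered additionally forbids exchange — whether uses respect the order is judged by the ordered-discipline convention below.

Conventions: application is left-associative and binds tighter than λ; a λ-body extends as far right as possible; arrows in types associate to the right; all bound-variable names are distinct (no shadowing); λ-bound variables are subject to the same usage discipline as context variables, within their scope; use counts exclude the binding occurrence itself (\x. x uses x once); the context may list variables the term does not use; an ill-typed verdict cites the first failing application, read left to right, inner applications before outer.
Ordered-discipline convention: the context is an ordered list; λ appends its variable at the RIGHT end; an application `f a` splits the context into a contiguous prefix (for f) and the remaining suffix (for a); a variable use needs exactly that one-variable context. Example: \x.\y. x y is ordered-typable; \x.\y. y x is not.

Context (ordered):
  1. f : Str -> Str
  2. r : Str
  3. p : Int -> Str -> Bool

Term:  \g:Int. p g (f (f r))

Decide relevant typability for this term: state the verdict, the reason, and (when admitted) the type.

yes — f, r, p, g: all used, weakening unneeded; term : Int -> Bool
counts: f: 2, r: 1, p: 1, g (λ-bound): 1
order of uses: p, g, f, f, r
typing: well-typed at Int -> Bool
all disciplines: ordered ✗, linear ✗, affine ✗, relevant ✓, unrestricted ✓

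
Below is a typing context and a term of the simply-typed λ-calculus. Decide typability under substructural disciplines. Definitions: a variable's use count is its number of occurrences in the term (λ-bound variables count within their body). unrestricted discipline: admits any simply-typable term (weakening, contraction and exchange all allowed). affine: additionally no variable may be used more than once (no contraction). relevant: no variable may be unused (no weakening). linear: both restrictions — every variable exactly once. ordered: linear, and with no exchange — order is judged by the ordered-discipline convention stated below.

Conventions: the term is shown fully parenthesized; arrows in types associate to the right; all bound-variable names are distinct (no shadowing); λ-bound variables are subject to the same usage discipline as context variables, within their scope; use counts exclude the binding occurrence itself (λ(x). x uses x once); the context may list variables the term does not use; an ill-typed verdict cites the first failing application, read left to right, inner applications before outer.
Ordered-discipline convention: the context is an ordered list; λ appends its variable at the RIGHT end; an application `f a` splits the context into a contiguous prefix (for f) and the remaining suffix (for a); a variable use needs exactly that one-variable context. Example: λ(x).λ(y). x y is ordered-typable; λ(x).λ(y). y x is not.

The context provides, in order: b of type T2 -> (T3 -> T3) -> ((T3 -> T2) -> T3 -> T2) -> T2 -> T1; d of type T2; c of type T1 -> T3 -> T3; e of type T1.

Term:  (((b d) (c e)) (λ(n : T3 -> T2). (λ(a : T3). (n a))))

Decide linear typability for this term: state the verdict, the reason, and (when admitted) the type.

yes — each of b, d, c, e, n, a used exactly once; term : T2 -> T1
counts: b=1, d=1, c=1, e=1, n (bound)=1, a (bound)=1
left-to-right use order: b, d, c, e, n, a
typing: ✓ — T2 -> T1
all disciplines: ordered ✓; linear ✓; affine ✓; relevant ✓; unrestricted ✓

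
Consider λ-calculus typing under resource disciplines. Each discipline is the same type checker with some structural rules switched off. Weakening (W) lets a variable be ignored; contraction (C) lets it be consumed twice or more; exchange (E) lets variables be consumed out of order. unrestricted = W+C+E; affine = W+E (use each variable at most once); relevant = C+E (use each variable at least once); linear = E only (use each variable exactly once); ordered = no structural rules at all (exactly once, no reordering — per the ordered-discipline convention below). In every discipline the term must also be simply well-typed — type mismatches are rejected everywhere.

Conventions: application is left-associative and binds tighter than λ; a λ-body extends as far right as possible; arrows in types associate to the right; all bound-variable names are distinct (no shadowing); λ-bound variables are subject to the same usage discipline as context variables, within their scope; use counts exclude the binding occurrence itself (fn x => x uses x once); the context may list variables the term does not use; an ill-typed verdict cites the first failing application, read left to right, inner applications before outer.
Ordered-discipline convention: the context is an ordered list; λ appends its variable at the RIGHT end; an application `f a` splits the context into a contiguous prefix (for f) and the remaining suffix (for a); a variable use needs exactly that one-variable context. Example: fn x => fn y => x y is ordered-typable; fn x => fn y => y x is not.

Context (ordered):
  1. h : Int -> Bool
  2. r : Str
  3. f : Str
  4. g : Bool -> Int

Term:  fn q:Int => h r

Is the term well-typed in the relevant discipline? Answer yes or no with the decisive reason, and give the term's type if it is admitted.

no — fails simple typing
variable uses: h: 1, r: 1, f: 0, g: 0, q [bound]: 0
use order (left to right): h, r
typing: ill-typed: an argument Str mismatches the expected Int
all disciplines: ordered ✗; linear ✗; affine ✗; relevant ✗; unrestricted ✗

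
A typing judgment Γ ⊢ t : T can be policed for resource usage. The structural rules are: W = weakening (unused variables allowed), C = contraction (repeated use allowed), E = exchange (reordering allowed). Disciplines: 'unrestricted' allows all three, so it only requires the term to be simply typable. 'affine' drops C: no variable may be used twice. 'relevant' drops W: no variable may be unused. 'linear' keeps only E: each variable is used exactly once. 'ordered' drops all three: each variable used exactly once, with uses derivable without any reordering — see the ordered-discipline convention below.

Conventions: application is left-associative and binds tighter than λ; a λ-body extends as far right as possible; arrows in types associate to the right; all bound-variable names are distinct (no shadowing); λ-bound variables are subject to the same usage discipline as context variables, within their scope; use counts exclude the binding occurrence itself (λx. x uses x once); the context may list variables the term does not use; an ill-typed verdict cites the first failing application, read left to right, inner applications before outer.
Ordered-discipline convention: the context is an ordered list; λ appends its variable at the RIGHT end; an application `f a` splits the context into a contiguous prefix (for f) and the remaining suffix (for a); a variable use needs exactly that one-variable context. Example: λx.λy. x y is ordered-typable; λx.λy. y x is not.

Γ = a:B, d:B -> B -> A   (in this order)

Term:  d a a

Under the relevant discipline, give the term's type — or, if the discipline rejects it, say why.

term : A
usage: a: 2×, d: 1×
left-to-right use order: d, a, a
typing: ✓ — A
per-discipline verdicts: ordered ✗ | linear ✗ | affine ✗ | relevant ✓ | unrestricted ✓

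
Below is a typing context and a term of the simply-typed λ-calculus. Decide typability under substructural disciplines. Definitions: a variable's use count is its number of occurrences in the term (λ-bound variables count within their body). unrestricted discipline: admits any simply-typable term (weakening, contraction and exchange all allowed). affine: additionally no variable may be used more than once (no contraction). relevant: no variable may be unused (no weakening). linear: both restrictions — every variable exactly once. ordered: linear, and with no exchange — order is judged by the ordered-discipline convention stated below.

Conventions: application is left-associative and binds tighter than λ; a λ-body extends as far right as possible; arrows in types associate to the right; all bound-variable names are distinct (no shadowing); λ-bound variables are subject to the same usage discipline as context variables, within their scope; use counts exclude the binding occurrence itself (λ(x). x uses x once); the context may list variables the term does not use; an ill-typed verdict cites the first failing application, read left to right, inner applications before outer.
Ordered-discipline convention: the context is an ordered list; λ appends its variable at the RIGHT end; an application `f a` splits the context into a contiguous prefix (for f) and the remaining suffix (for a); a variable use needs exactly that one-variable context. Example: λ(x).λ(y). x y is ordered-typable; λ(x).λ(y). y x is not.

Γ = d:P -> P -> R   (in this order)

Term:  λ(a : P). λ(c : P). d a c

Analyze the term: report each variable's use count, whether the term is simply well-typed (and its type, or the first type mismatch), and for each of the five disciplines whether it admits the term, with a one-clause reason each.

counts: d: 1; a [bound]: 1; c [bound]: 1
uses in reading order: d, a, c
typing: the term checks, with type P -> P -> R
ordered ✓ (d, a, c: once each, no exchange needed)
linear ✓ (exactly-once usage across d, a, c)
affine ✓ (d, a, c: no repeats, contraction unneeded)
relevant ✓ (every one of d, a, c appears)
unrestricted ✓ (simply typable at P -> P -> R; W, C, E all held)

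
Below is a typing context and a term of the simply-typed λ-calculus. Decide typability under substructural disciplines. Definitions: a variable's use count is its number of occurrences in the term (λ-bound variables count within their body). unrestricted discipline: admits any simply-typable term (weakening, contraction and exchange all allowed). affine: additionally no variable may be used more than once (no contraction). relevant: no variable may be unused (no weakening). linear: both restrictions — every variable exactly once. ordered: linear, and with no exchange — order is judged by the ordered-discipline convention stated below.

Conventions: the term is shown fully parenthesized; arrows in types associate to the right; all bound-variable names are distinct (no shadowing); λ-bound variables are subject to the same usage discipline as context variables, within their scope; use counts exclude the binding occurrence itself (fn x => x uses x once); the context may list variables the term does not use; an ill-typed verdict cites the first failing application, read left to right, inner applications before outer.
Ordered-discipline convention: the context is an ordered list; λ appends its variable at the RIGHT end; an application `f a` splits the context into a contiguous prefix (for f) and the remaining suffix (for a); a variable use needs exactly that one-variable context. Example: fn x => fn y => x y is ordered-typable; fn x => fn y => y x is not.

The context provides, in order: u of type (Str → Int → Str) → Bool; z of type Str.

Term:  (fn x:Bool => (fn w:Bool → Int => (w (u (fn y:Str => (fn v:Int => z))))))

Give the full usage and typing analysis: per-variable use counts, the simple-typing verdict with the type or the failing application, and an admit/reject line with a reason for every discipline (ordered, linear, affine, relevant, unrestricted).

variable uses: u: 1, z: 1, x (bound): 0, w (bound): 1, y (bound): 0, v (bound): 0
uses in reading order: w, u, z
typing: ✓ — Bool → (Bool → Int) → Int
ordered: ✗ — needs weakening: x, y, v unused
linear: ✗ — needs weakening: x, y, v unused
affine: ✓ — no duplicate uses among u, z, x, w, y, v
relevant: ✗ — needs weakening: x, y, v unused
unrestricted: ✓ — well-typed at Bool → (Bool → Int) → Int; no restrictions here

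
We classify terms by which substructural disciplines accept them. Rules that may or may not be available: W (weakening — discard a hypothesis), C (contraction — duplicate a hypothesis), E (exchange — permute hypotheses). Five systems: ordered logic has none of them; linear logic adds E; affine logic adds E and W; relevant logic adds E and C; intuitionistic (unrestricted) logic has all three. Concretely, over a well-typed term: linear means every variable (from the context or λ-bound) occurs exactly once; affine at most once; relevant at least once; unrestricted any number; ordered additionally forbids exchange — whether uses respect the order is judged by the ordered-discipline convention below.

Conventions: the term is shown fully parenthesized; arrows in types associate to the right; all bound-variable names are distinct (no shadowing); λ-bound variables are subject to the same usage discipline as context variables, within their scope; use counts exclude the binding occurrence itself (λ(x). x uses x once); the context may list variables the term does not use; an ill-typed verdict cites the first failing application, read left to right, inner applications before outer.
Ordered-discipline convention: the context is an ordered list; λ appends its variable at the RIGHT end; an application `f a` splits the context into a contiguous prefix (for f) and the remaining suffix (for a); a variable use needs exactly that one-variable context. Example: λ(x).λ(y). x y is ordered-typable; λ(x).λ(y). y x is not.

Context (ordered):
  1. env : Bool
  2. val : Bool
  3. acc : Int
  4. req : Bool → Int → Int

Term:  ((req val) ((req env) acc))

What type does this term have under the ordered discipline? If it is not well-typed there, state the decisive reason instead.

not well-typed under ordered — uses contraction: req ×2
use counts: env ×1; val ×1; acc ×1; req ×2
order of uses: req, val, req, env, acc
typing: the term checks, with type Int
all disciplines: ordered ✗ · linear ✗ · affine ✗ · relevant ✓ · unrestricted ✓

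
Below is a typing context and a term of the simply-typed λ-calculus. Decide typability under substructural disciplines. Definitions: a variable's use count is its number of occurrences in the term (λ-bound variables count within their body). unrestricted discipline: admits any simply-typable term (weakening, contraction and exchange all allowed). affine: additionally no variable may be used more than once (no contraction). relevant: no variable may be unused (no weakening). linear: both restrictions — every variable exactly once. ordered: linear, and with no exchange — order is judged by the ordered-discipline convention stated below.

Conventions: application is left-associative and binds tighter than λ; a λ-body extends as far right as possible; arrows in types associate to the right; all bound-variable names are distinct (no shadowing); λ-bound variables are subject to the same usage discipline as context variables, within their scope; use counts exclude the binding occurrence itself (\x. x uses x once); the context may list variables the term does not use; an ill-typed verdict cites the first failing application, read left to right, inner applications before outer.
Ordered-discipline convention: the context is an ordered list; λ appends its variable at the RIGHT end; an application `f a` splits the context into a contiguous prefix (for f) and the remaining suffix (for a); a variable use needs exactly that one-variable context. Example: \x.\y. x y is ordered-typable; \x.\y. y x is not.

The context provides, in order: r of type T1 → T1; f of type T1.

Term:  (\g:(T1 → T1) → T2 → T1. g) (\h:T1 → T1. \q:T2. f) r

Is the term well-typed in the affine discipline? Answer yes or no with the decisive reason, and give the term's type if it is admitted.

yes — r, f, g, h, q: no repeats, contraction unneeded; term : T2 → T1
counts: r: 1; f: 1; g (bound): 1; h (bound): 0; q (bound): 0
order of uses: g, f, r
typing: ✓ — T2 → T1
summary: ordered ✗; linear ✗; affine ✓; relevant ✗; unrestricted ✓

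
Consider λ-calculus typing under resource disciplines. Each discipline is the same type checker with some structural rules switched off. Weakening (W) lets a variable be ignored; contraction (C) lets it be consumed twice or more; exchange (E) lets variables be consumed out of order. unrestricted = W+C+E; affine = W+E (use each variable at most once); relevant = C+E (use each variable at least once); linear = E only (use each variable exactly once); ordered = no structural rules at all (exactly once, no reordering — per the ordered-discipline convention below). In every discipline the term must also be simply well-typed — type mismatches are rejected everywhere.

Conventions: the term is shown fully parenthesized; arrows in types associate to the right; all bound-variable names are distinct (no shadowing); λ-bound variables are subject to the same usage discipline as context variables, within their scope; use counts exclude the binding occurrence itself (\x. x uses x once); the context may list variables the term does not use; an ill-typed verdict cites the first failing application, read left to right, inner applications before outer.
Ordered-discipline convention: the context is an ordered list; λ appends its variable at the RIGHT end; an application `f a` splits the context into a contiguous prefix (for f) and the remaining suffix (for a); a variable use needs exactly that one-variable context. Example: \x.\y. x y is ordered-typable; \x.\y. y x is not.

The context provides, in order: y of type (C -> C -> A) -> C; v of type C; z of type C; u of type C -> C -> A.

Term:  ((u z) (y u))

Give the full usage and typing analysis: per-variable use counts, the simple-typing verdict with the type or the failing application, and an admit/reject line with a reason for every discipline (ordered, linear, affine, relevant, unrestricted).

counts: y: 1×, v: 0×, z: 1×, u: 2×
order of uses: u, z, y, u
typing: well-typed — term : A
ordered: ✗ — needs contraction — u ×2; needs weakening: v unused
linear: ✗ — needs contraction — u ×2; needs weakening: v unused
affine: ✗ — needs contraction — u ×2
relevant: ✗ — needs weakening: v unused
unrestricted: ✓ — type-checks (A) and nothing is barred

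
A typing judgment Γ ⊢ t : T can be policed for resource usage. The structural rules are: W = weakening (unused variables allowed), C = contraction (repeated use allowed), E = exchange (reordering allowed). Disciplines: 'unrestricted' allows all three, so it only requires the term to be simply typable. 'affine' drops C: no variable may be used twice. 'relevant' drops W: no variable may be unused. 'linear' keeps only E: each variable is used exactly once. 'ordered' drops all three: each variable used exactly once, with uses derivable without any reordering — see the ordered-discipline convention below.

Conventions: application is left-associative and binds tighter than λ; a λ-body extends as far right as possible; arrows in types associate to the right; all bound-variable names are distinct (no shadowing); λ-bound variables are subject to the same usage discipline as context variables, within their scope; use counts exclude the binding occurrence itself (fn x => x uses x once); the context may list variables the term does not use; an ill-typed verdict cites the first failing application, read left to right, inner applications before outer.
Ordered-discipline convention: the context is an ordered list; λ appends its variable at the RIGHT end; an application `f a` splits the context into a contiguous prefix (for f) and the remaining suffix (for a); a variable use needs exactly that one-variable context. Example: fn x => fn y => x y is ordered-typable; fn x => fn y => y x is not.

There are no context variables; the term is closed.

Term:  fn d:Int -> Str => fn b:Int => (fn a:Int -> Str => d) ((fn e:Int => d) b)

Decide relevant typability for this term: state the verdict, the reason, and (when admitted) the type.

no — unused: a, e — weakening required
variable uses: d (bound): 2×, b (bound): 1×, a (bound): 0×, e (bound): 0×
left-to-right use order: d, d, b
typing: well-typed at (Int -> Str) -> Int -> Int -> Str
summary: ordered ✗ | linear ✗ | affine ✗ | relevant ✗ | unrestricted ✓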